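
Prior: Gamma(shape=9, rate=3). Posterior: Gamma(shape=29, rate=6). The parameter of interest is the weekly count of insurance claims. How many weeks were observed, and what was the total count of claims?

n = 3 weeks with total 20 claims

A Gamma(α, β) prior (rate parametrization) on a Poisson rate with n observations summing to S gives posterior Gamma(α+S, β+n).
Matching: Σxᵢ = 29 − 9 = 20 and n = 6 − 3 = 3.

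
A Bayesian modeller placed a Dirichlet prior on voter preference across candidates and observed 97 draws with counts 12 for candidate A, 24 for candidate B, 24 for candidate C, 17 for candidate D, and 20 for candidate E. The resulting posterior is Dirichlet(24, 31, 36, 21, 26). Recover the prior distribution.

Dirichlet(12, 7, 12, 4, 6)

For a Dirichlet(α) prior with multinomial counts c, the posterior is Dirichlet(α + c) componentwise.
Subtract each count from the matching posterior parameter: 24−12=12, 31−24=7, 36−24=12, 21−17=4, 26−20=6.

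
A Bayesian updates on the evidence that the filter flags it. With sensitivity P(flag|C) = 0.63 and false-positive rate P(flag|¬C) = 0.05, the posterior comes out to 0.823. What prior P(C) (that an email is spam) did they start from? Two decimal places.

P(C) = 0.27

In odds form, posterior odds = prior odds × likelihood ratio, so prior odds = posterior odds ÷ LR.
Posterior odds = 0.823/(1−0.823) = 4.6497. LR = 0.63/0.05 = 12.6000.
Prior odds = 4.6497/12.6000 = 0.3690, so P(C) = 0.3690/(1+0.3690) ≈ 0.27.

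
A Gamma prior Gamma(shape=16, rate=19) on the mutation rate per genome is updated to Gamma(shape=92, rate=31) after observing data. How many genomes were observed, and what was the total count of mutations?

Gamma–Poisson conjugacy: posterior shape = α + Σxᵢ, posterior rate = β + n.
Matching: Σxᵢ = 92 − 16 = 76 and n = 31 − 19 = 12.

n = 12 genomes with total 76 mutations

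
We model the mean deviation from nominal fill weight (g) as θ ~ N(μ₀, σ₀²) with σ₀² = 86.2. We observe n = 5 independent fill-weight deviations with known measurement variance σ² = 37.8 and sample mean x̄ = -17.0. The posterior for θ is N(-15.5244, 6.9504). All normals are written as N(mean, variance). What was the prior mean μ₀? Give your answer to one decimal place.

μ₀ = 1.3

With known observation variance, the Normal–Normal posterior has precision τ_n = τ₀ + n/σ² and mean μ_n = (τ₀μ₀ + (n/σ²)x̄)/τ_n.
Here τ₀ = 1/86.2 = 0.011601 and τ_data = 5/37.8 = 0.132275, so τ_n = 0.143876.
Rearranging for μ₀: μ₀ = (μ_n·τ_n − τ_data·x̄)/τ₀ = (-15.5244·0.143876 − 0.132275·-17.0) / 0.011601 = 0.015086/0.011601 ≈ 1.3.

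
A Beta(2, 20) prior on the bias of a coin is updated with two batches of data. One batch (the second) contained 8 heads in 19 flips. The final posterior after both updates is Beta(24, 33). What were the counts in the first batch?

14 heads and 2 tails

Sequential conjugate updates are equivalent to a single update on the pooled data, so total successes = posterior α − prior α and total failures = posterior β − prior β.
Total across both batches: 24−2=22 heads, 33−20=13 tails.
Subtract the second batch: 22−8=14 heads and 13−11=2 tails.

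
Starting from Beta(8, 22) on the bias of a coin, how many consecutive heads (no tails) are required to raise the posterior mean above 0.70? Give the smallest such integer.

After k heads and 0 tails the posterior is Beta(8+k, 22), with mean (8+k)/(8+22+k).
Set (8+k)/(30+k) > 0.70 and solve: k > (0.70·30 − 8)/(1 − 0.70) = 43.333.
The smallest integer exceeding 43.333 is 44.

k = 44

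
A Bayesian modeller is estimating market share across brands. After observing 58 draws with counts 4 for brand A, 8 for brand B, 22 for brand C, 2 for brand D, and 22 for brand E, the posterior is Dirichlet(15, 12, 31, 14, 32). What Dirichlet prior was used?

Dirichlet(11, 4, 9, 12, 10)

For a Dirichlet(α) prior with multinomial counts c, the posterior is Dirichlet(α + c) componentwise.
Subtract each count from the matching posterior parameter: 15−4=11, 12−8=4, 31−22=9, 14−2=12, 32−22=10.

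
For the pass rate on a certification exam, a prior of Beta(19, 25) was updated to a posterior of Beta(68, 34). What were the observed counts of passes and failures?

Beta is conjugate to the binomial likelihood: posterior = Beta(α+s, β+f).
So s = 68 − 19 = 49 and f = 34 − 25 = 9.

49 passes and 9 failures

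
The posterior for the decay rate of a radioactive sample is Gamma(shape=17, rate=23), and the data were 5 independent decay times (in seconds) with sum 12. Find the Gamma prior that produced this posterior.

For an exponential likelihood with a Gamma(α, β) prior on the rate, n observations with total T give posterior Gamma(α+n, β+T).
So α = 17 − 5 = 12 and β = 23 − 12 = 11.

Gamma(shape=12, rate=11)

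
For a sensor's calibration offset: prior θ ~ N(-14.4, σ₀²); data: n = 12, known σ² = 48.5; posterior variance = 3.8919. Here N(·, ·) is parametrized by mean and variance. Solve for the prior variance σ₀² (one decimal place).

σ₀² = 105.0

Posterior precision equals prior precision plus data precision: 1/σ_n² = 1/σ₀² + n/σ².
So 1/σ₀² = 1/3.8919 − 12/48.5 = 0.256944 − 0.247423 = 0.009521.
Hence σ₀² = 1/0.009521 ≈ 105.0.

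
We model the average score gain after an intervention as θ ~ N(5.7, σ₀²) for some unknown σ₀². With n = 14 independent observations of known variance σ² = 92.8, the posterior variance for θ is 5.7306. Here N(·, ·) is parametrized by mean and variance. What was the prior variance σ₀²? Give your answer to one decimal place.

σ₀² = 42.3

Posterior precision equals prior precision plus data precision: 1/σ_n² = 1/σ₀² + n/σ².
So 1/σ₀² = 1/5.7306 − 14/92.8 = 0.174502 − 0.150862 = 0.023640.
Hence σ₀² = 1/0.023640 ≈ 42.3.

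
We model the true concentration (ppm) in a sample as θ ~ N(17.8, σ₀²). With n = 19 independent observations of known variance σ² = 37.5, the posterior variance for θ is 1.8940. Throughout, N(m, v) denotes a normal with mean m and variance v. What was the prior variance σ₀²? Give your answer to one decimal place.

For the Normal–Normal model with known σ², precisions add: τ_n = τ₀ + n/σ².
So 1/σ₀² = 1/1.8940 − 19/37.5 = 0.527983 − 0.506667 = 0.021316.
Hence σ₀² = 1/0.021316 ≈ 46.9.

σ₀² = 46.9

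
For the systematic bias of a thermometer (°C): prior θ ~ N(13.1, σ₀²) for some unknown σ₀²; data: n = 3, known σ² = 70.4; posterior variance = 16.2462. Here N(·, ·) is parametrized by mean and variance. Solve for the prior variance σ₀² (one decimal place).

σ₀² = 52.8

Posterior precision equals prior precision plus data precision: 1/σ_n² = 1/σ₀² + n/σ².
So 1/σ₀² = 1/16.2462 − 3/70.4 = 0.061553 − 0.042614 = 0.018939.
Hence σ₀² = 1/0.018939 ≈ 52.8.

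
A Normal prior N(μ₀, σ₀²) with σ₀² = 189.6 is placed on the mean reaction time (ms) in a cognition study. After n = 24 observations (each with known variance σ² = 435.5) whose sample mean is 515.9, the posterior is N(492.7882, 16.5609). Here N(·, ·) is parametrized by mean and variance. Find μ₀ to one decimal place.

μ₀ = 251.3

With known observation variance, the Normal–Normal posterior has precision τ_n = τ₀ + n/σ² and mean μ_n = (τ₀μ₀ + (n/σ²)x̄)/τ_n.
Here τ₀ = 1/189.6 = 0.005274 and τ_data = 24/435.5 = 0.055109, so τ_n = 0.060383.
Rearranging for μ₀: μ₀ = (μ_n·τ_n − τ_data·x̄)/τ₀ = (492.7882·0.060383 − 0.055109·515.9) / 0.005274 = 1.325297/0.005274 ≈ 251.3.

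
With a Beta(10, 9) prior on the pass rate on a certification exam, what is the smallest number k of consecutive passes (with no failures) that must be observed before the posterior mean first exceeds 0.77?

k = 21

After k passes and 0 failures the posterior is Beta(10+k, 9), with mean (10+k)/(10+9+k).
Set (10+k)/(19+k) > 0.77 and solve: k > (0.77·19 − 10)/(1 − 0.77) = 20.130.
The smallest integer exceeding 20.130 is 21, and checking k=21: (31)/(40) = 0.7750 > 0.77.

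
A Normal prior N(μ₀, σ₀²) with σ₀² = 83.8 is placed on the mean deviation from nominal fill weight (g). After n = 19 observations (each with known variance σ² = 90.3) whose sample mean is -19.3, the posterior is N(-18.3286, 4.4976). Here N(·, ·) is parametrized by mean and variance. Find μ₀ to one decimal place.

μ₀ = -1.2

With known observation variance, the Normal–Normal posterior has precision τ_n = τ₀ + n/σ² and mean μ_n = (τ₀μ₀ + (n/σ²)x̄)/τ_n.
Here τ₀ = 1/83.8 = 0.011933 and τ_data = 19/90.3 = 0.210410, so τ_n = 0.222343.
Rearranging for μ₀: μ₀ = (μ_n·τ_n − τ_data·x̄)/τ₀ = (-18.3286·0.222343 − 0.210410·-19.3) / 0.011933 = -0.014323/0.011933 ≈ -1.2.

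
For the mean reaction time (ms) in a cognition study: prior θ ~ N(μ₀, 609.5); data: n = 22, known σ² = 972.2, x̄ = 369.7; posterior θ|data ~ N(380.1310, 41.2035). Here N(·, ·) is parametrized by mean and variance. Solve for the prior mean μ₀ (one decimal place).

With known observation variance, the Normal–Normal posterior has precision τ_n = τ₀ + n/σ² and mean μ_n = (τ₀μ₀ + (n/σ²)x̄)/τ_n.
Here τ₀ = 1/609.5 = 0.001641 and τ_data = 22/972.2 = 0.022629, so τ_n = 0.024270.
Rearranging for μ₀: μ₀ = (μ_n·τ_n − τ_data·x̄)/τ₀ = (380.1310·0.024270 − 0.022629·369.7) / 0.001641 = 0.859838/0.001641 ≈ 524.0.

μ₀ = 524.0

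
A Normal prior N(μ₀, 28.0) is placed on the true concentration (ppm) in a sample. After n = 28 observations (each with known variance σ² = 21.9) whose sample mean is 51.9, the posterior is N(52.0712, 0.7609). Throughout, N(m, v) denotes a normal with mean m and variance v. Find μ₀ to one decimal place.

With known observation variance, the Normal–Normal posterior has precision τ_n = τ₀ + n/σ² and mean μ_n = (τ₀μ₀ + (n/σ²)x̄)/τ_n.
Here τ₀ = 1/28.0 = 0.035714 and τ_data = 28/21.9 = 1.278539, so τ_n = 1.314253.
Rearranging for μ₀: μ₀ = (μ_n·τ_n − τ_data·x̄)/τ₀ = (52.0712·1.314253 − 1.278539·51.9) / 0.035714 = 2.078557/0.035714 ≈ 58.2.

μ₀ = 58.2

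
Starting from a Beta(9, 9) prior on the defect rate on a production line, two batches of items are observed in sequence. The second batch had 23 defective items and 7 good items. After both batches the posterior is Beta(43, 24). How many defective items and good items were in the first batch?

Sequential conjugate updates are equivalent to a single update on the pooled data, so total successes = posterior α − prior α and total failures = posterior β − prior β.
Total across both batches: 43−9=34 defective items, 24−9=15 good items.
Subtract the second batch: 34−23=11 defective items and 15−7=8 good items.

11 defective items and 8 good items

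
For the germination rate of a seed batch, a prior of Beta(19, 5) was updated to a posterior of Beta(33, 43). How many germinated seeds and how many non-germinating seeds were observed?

14 germinated seeds and 38 non-germinating seeds

Beta is conjugate to the binomial likelihood: posterior = Beta(a+s, b+f).
Match parameters: s=33−19=14, f=43−5=38.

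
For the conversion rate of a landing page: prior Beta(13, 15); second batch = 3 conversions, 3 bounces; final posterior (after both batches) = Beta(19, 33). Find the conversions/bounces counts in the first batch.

Sequential conjugate updates are equivalent to a single update on the pooled data, so total successes = posterior α − prior α and total failures = posterior β − prior β.
Total across both batches: 19−13=6 conversions, 33−15=18 bounces.
Subtract the second batch: 6−3=3 conversions and 18−3=15 bounces.

3 conversions and 15 bounces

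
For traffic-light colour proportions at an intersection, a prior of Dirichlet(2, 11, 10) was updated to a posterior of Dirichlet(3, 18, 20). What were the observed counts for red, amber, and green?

counts (1, 7, 10)

For a Dirichlet(α) prior with multinomial counts c, the posterior is Dirichlet(α + c) componentwise.
Counts are posterior − prior componentwise: 3−2=1, 18−11=7, 20−10=10.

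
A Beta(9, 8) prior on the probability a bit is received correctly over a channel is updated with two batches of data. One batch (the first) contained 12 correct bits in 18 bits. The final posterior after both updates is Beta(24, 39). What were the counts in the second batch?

3 correct bits and 25 errors

Sequential conjugate updates are equivalent to a single update on the pooled data, so total successes = posterior α − prior α and total failures = posterior β − prior β.
Total across both batches: 24−9=15 correct bits, 39−8=31 errors.
Subtract the first batch: 15−12=3 correct bits and 31−6=25 errors.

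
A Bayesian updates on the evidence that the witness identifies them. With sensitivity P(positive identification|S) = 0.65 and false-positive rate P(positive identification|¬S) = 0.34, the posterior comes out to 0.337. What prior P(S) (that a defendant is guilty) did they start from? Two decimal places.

Bayes' rule in odds form gives O(S|E) = O(S)·[P(E|S)/P(E|¬S)], hence O(S) = O(S|E)/LR.
Posterior odds = 0.337/(1−0.337) = 0.5083. LR = 0.65/0.34 = 1.9118.
Prior odds = 0.5083/1.9118 = 0.2659, so P(S) = 0.2659/(1+0.2659) ≈ 0.21.

P(S) = 0.21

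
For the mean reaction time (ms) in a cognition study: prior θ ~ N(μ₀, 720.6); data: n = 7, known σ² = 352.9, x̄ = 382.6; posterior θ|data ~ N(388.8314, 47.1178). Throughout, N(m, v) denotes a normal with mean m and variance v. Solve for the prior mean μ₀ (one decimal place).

μ₀ = 477.9

With known observation variance, the Normal–Normal posterior has precision τ_n = τ₀ + n/σ² and mean μ_n = (τ₀μ₀ + (n/σ²)x̄)/τ_n.
Here τ₀ = 1/720.6 = 0.001388 and τ_data = 7/352.9 = 0.019836, so τ_n = 0.021224.
Rearranging for μ₀: μ₀ = (μ_n·τ_n − τ_data·x̄)/τ₀ = (388.8314·0.021224 − 0.019836·382.6) / 0.001388 = 0.663304/0.001388 ≈ 477.9.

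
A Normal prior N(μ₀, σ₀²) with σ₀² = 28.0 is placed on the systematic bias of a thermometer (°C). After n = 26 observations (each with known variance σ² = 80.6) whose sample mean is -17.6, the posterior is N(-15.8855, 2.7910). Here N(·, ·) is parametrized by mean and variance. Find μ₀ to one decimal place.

With known observation variance, the Normal–Normal posterior has precision τ_n = τ₀ + n/σ² and mean μ_n = (τ₀μ₀ + (n/σ²)x̄)/τ_n.
Here τ₀ = 1/28.0 = 0.035714 and τ_data = 26/80.6 = 0.322581, so τ_n = 0.358295.
Rearranging for μ₀: μ₀ = (μ_n·τ_n − τ_data·x̄)/τ₀ = (-15.8855·0.358295 − 0.322581·-17.6) / 0.035714 = -0.014270/0.035714 ≈ -0.4.

μ₀ = -0.4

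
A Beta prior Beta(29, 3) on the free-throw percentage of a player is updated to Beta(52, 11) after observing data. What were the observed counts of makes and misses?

23 makes and 8 misses

Under Beta–binomial conjugacy the posterior parameters are (a+s, b+f).
So s = 52 − 29 = 23 and f = 11 − 3 = 8.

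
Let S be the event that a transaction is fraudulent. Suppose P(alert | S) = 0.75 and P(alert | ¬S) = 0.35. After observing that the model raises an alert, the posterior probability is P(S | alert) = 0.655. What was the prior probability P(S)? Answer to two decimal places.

P(S) = 0.47

Bayes' rule in odds form gives O(S|E) = O(S)·[P(E|S)/P(E|¬S)], hence O(S) = O(S|E)/LR.
Posterior odds = 0.655/(1−0.655) = 1.8986. LR = 0.75/0.35 = 2.1429.
Prior odds = 1.8986/2.1429 = 0.8860, so P(S) = 0.8860/(1+0.8860) ≈ 0.47.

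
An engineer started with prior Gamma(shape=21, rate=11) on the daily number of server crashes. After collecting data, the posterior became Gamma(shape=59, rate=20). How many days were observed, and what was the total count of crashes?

n = 9 days with total 38 crashes

Gamma–Poisson conjugacy: posterior shape = α + Σxᵢ, posterior rate = β + n.
Matching: Σxᵢ = 59 − 21 = 38 and n = 20 − 11 = 9.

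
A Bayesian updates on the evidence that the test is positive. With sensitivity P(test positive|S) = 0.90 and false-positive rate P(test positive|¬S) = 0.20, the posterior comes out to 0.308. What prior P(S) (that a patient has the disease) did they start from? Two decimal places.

P(S) = 0.09

In odds form, posterior odds = prior odds × likelihood ratio, so prior odds = posterior odds ÷ LR.
Posterior odds = 0.308/(1−0.308) = 0.4451. LR = 0.90/0.20 = 4.5000.
Prior odds = 0.4451/4.5000 = 0.0989, so P(S) = 0.0989/(1+0.0989) ≈ 0.09.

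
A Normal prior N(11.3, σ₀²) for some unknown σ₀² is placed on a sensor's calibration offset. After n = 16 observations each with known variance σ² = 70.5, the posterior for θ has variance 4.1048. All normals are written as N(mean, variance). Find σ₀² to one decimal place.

Posterior precision equals prior precision plus data precision: 1/σ_n² = 1/σ₀² + n/σ².
So 1/σ₀² = 1/4.1048 − 16/70.5 = 0.243617 − 0.226950 = 0.016667.
Hence σ₀² = 1/0.016667 ≈ 60.0.

σ₀² = 60.0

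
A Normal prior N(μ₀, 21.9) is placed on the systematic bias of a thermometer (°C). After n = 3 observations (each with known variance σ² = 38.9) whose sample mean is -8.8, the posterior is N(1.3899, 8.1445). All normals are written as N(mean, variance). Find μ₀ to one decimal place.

μ₀ = 18.6

With known observation variance, the Normal–Normal posterior has precision τ_n = τ₀ + n/σ² and mean μ_n = (τ₀μ₀ + (n/σ²)x̄)/τ_n.
Here τ₀ = 1/21.9 = 0.045662 and τ_data = 3/38.9 = 0.077121, so τ_n = 0.122783.
Rearranging for μ₀: μ₀ = (μ_n·τ_n − τ_data·x̄)/τ₀ = (1.3899·0.122783 − 0.077121·-8.8) / 0.045662 = 0.849321/0.045662 ≈ 18.6.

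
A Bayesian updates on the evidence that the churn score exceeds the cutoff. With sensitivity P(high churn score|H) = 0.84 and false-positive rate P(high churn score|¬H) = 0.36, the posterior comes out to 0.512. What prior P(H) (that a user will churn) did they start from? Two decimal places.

P(H) = 0.31

In odds form, posterior odds = prior odds × likelihood ratio, so prior odds = posterior odds ÷ LR.
Posterior odds = 0.512/(1−0.512) = 1.0492. LR = 0.84/0.36 = 2.3333.
Prior odds = 1.0492/2.3333 = 0.4497, so P(H) = 0.4497/(1+0.4497) ≈ 0.31.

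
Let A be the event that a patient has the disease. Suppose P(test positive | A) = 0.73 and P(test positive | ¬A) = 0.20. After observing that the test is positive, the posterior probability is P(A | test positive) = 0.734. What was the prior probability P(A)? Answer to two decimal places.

Bayes' rule in odds form gives O(A|E) = O(A)·[P(E|A)/P(E|¬A)], hence O(A) = O(A|E)/LR.
Posterior odds = 0.734/(1−0.734) = 2.7594. LR = 0.73/0.20 = 3.6500.
Prior odds = 2.7594/3.6500 = 0.7560, so P(A) = 0.7560/(1+0.7560) ≈ 0.43.

P(A) = 0.43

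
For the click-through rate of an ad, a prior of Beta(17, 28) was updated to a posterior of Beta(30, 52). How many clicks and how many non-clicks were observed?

13 clicks and 24 non-clicks

Beta is conjugate to the binomial likelihood: posterior = Beta(α+s, β+f).
So s = 30 − 17 = 13 and f = 52 − 28 = 24.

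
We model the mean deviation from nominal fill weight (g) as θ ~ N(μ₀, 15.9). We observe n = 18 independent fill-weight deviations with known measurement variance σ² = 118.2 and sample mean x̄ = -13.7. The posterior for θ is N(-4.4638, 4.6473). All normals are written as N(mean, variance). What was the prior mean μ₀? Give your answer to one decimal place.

The posterior mean is a precision-weighted average: μ_n = (τ₀μ₀ + τ_data·x̄)/(τ₀+τ_data), with τ₀=1/σ₀² and τ_data=n/σ².
Here τ₀ = 1/15.9 = 0.062893 and τ_data = 18/118.2 = 0.152284, so τ_n = 0.215177.
Rearranging for μ₀: μ₀ = (μ_n·τ_n − τ_data·x̄)/τ₀ = (-4.4638·0.215177 − 0.152284·-13.7) / 0.062893 = 1.125784/0.062893 ≈ 17.9.

μ₀ = 17.9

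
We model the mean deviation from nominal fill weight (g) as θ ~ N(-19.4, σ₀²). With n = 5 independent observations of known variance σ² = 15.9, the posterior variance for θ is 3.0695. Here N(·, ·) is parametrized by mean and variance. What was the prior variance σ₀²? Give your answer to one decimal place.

For the Normal–Normal model with known σ², precisions add: τ_n = τ₀ + n/σ².
So 1/σ₀² = 1/3.0695 − 5/15.9 = 0.325786 − 0.314465 = 0.011321.
Hence σ₀² = 1/0.011321 ≈ 88.3.

σ₀² = 88.3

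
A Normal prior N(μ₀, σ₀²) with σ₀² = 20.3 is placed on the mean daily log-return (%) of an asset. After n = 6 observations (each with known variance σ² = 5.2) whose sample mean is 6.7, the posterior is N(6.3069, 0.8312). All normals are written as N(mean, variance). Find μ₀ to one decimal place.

The posterior mean is a precision-weighted average: μ_n = (τ₀μ₀ + τ_data·x̄)/(τ₀+τ_data), with τ₀=1/σ₀² and τ_data=n/σ².
Here τ₀ = 1/20.3 = 0.049261 and τ_data = 6/5.2 = 1.153846, so τ_n = 1.203107.
Rearranging for μ₀: μ₀ = (μ_n·τ_n − τ_data·x̄)/τ₀ = (6.3069·1.203107 − 1.153846·6.7) / 0.049261 = -0.142893/0.049261 ≈ -2.9.

μ₀ = -2.9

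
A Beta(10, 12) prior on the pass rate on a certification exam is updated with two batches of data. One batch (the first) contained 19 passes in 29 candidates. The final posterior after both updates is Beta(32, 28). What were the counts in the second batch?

3 passes and 6 failures

Sequential conjugate updates are equivalent to a single update on the pooled data, so total successes = posterior α − prior α and total failures = posterior β − prior β.
Total across both batches: 32−10=22 passes, 28−12=16 failures.
Subtract the first batch: 22−19=3 passes and 16−10=6 failures.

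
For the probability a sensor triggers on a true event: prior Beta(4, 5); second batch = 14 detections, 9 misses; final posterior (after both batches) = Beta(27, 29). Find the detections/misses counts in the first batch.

Because Beta–binomial updating is additive in the counts, the combined data contributed (α_post−α_prior, β_post−β_prior) successes and failures.
Total across both batches: 27−4=23 detections, 29−5=24 misses.
Subtract the second batch: 23−14=9 detections and 24−9=15 misses.

9 detections and 15 misses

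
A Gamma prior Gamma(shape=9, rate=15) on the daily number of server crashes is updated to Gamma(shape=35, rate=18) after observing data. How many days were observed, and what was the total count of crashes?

n = 3 days with total 26 crashes

Gamma–Poisson conjugacy: posterior shape = α + Σxᵢ, posterior rate = β + n.
Matching: Σxᵢ = 35 − 9 = 26 and n = 18 − 15 = 3.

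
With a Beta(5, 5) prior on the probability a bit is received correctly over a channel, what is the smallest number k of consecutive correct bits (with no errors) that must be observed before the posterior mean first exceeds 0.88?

After k correct bits and 0 errors the posterior is Beta(5+k, 5), with mean (5+k)/(5+5+k).
Set (5+k)/(10+k) > 0.88 and solve: k > (0.88·10 − 5)/(1 − 0.88) = 31.667.
The smallest integer exceeding 31.667 is 32, and checking k=32: (37)/(42) = 0.8810 > 0.88.

k = 32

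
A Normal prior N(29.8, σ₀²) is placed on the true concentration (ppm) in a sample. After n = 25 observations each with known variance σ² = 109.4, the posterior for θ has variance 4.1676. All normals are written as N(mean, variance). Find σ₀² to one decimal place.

For the Normal–Normal model with known σ², precisions add: τ_n = τ₀ + n/σ².
So 1/σ₀² = 1/4.1676 − 25/109.4 = 0.239946 − 0.228519 = 0.011427.
Hence σ₀² = 1/0.011427 ≈ 87.5.

σ₀² = 87.5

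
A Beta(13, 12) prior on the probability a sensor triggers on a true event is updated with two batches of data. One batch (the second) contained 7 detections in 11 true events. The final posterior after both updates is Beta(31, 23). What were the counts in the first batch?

11 detections and 7 misses

Sequential conjugate updates are equivalent to a single update on the pooled data, so total successes = posterior α − prior α and total failures = posterior β − prior β.
Total across both batches: 31−13=18 detections, 23−12=11 misses.
Subtract the second batch: 18−7=11 detections and 11−4=7 misses.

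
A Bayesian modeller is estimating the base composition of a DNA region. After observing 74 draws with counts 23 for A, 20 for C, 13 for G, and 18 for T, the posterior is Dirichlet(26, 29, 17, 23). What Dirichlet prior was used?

Dirichlet(3, 9, 4, 5)

For a Dirichlet(α) prior with multinomial counts c, the posterior is Dirichlet(α + c) componentwise.
Subtract each count from the matching posterior parameter: 26−23=3, 29−20=9, 17−13=4, 23−18=5.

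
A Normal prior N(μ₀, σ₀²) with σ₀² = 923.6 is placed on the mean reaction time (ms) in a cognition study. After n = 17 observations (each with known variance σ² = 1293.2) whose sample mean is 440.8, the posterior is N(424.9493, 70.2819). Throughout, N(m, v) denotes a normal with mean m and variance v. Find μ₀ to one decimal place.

μ₀ = 232.5

With known observation variance, the Normal–Normal posterior has precision τ_n = τ₀ + n/σ² and mean μ_n = (τ₀μ₀ + (n/σ²)x̄)/τ_n.
Here τ₀ = 1/923.6 = 0.001083 and τ_data = 17/1293.2 = 0.013146, so τ_n = 0.014229.
Rearranging for μ₀: μ₀ = (μ_n·τ_n − τ_data·x̄)/τ₀ = (424.9493·0.014229 − 0.013146·440.8) / 0.001083 = 0.251847/0.001083 ≈ 232.5.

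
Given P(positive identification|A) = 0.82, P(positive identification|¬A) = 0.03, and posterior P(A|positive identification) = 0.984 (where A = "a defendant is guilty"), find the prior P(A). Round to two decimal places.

P(A) = 0.69

Bayes' rule in odds form gives O(A|E) = O(A)·[P(E|A)/P(E|¬A)], hence O(A) = O(A|E)/LR.
Posterior odds = 0.984/(1−0.984) = 61.5000. LR = 0.82/0.03 = 27.3333.
Prior odds = 61.5000/27.3333 = 2.2500, so P(A) = 2.2500/(1+2.2500) ≈ 0.69.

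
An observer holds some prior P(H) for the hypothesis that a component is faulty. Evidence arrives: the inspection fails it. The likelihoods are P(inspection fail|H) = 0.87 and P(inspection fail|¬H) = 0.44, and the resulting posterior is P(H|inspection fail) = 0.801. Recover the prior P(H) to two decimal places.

In odds form, posterior odds = prior odds × likelihood ratio, so prior odds = posterior odds ÷ LR.
Posterior odds = 0.801/(1−0.801) = 4.0251. LR = 0.87/0.44 = 1.9773.
Prior odds = 4.0251/1.9773 = 2.0357, so P(H) = 2.0357/(1+2.0357) ≈ 0.67.

P(H) = 0.67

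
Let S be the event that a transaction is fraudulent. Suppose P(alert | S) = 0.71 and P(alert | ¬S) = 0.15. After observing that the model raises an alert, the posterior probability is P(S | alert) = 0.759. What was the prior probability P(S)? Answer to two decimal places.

P(S) = 0.40

In odds form, posterior odds = prior odds × likelihood ratio, so prior odds = posterior odds ÷ LR.
Posterior odds = 0.759/(1−0.759) = 3.1494. LR = 0.71/0.15 = 4.7333.
Prior odds = 3.1494/4.7333 = 0.6654, so P(S) = 0.6654/(1+0.6654) ≈ 0.40.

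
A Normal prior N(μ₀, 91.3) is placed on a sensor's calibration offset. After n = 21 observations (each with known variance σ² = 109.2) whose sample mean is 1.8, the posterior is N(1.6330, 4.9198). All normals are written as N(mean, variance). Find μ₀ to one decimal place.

μ₀ = -1.3

The posterior mean is a precision-weighted average: μ_n = (τ₀μ₀ + τ_data·x̄)/(τ₀+τ_data), with τ₀=1/σ₀² and τ_data=n/σ².
Here τ₀ = 1/91.3 = 0.010953 and τ_data = 21/109.2 = 0.192308, so τ_n = 0.203261.
Rearranging for μ₀: μ₀ = (μ_n·τ_n − τ_data·x̄)/τ₀ = (1.6330·0.203261 − 0.192308·1.8) / 0.010953 = -0.014229/0.010953 ≈ -1.3.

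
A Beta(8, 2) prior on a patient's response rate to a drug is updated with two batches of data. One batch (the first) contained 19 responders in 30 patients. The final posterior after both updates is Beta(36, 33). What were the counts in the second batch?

9 responders and 20 non-responders

Because Beta–binomial updating is additive in the counts, the combined data contributed (α_post−α_prior, β_post−β_prior) successes and failures.
Total across both batches: 36−8=28 responders, 33−2=31 non-responders.
Subtract the first batch: 28−19=9 responders and 31−11=20 non-responders.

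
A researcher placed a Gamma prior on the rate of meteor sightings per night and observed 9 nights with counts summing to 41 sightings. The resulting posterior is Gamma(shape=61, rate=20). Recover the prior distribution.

Gamma–Poisson conjugacy: posterior shape = α + Σxᵢ, posterior rate = β + n.
So α = 61 − 41 = 20 and β = 20 − 9 = 11.

Gamma(shape=20, rate=11)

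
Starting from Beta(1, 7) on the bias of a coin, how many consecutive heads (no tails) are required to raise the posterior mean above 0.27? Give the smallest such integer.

After k heads and 0 tails the posterior is Beta(1+k, 7), with mean (1+k)/(1+7+k).
Set (1+k)/(8+k) > 0.27 and solve: k > (0.27·8 − 1)/(1 − 0.27) = 1.589.
The smallest integer exceeding 1.589 is 2, and checking k=2: (3)/(10) = 0.3000 > 0.27.

k = 2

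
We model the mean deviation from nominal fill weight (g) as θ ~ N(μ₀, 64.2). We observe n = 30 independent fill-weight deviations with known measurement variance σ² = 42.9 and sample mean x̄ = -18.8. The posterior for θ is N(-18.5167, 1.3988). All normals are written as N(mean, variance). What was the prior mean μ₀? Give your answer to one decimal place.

The posterior mean is a precision-weighted average: μ_n = (τ₀μ₀ + τ_data·x̄)/(τ₀+τ_data), with τ₀=1/σ₀² and τ_data=n/σ².
Here τ₀ = 1/64.2 = 0.015576 and τ_data = 30/42.9 = 0.699301, so τ_n = 0.714877.
Rearranging for μ₀: μ₀ = (μ_n·τ_n − τ_data·x̄)/τ₀ = (-18.5167·0.714877 − 0.699301·-18.8) / 0.015576 = -0.090304/0.015576 ≈ -5.8.

μ₀ = -5.8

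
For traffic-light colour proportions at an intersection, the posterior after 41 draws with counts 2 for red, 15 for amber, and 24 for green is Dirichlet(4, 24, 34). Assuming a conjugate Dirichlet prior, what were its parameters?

For a Dirichlet(α) prior with multinomial counts c, the posterior is Dirichlet(α + c) componentwise.
Subtract each count from the matching posterior parameter: 4−2=2, 24−15=9, 34−24=10.

Dirichlet(2, 9, 10)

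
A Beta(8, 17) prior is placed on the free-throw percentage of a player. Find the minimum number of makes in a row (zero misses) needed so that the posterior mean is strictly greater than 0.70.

After k makes and 0 misses the posterior is Beta(8+k, 17), with mean (8+k)/(8+17+k).
Set (8+k)/(25+k) > 0.70 and solve: k > (0.70·25 − 8)/(1 − 0.70) = 31.667.
The smallest integer exceeding 31.667 is 32, and checking k=32: (40)/(57) = 0.7018 > 0.70.

k = 32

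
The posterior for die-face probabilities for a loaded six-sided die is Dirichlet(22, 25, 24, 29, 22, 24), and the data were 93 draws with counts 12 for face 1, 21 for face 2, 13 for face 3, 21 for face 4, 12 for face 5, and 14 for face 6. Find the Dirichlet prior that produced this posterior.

Dirichlet(10, 4, 11, 8, 10, 10)

For a Dirichlet(α) prior with multinomial counts c, the posterior is Dirichlet(α + c) componentwise.
Subtract each count from the matching posterior parameter: 22−12=10, 25−21=4, 24−13=11, 29−21=8, 22−12=10, 24−14=10.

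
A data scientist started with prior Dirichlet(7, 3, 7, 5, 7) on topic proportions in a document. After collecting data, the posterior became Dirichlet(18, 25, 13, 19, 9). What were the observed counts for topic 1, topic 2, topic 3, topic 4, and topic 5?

counts (11, 22, 6, 14, 2)

For a Dirichlet(α) prior with multinomial counts c, the posterior is Dirichlet(α + c) componentwise.
Counts are posterior − prior componentwise: 18−7=11, 25−3=22, 13−7=6, 19−5=14, 9−7=2.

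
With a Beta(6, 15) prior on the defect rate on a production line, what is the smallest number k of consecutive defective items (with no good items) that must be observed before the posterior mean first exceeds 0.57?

After k defective items and 0 good items the posterior is Beta(6+k, 15), with mean (6+k)/(6+15+k).
Set (6+k)/(21+k) > 0.57 and solve: k > (0.57·21 − 6)/(1 − 0.57) = 13.884.
The smallest integer exceeding 13.884 is 14.

k = 14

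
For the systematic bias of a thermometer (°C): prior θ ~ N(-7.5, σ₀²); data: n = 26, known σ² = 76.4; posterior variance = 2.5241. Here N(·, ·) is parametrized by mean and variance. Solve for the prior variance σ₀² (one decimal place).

For the Normal–Normal model with known σ², precisions add: τ_n = τ₀ + n/σ².
So 1/σ₀² = 1/2.5241 − 26/76.4 = 0.396181 − 0.340314 = 0.055867.
Hence σ₀² = 1/0.055867 ≈ 17.9.

σ₀² = 17.9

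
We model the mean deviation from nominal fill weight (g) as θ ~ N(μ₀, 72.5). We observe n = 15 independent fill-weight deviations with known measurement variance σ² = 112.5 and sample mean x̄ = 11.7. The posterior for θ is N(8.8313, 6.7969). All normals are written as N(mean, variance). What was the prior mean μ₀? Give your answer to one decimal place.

μ₀ = -18.9

With known observation variance, the Normal–Normal posterior has precision τ_n = τ₀ + n/σ² and mean μ_n = (τ₀μ₀ + (n/σ²)x̄)/τ_n.
Here τ₀ = 1/72.5 = 0.013793 and τ_data = 15/112.5 = 0.133333, so τ_n = 0.147126.
Rearranging for μ₀: μ₀ = (μ_n·τ_n − τ_data·x̄)/τ₀ = (8.8313·0.147126 − 0.133333·11.7) / 0.013793 = -0.260682/0.013793 ≈ -18.9.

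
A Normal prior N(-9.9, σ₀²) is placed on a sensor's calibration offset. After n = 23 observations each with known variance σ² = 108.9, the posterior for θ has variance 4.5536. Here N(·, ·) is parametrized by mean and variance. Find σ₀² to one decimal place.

σ₀² = 119.0

For the Normal–Normal model with known σ², precisions add: τ_n = τ₀ + n/σ².
So 1/σ₀² = 1/4.5536 − 23/108.9 = 0.219606 − 0.211203 = 0.008403.
Hence σ₀² = 1/0.008403 ≈ 119.0.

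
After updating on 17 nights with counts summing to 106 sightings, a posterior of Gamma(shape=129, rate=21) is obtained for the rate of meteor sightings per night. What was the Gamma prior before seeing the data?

Gamma(shape=23, rate=4)

Gamma–Poisson conjugacy: posterior shape = α + Σxᵢ, posterior rate = β + n.
So α = 129 − 106 = 23 and β = 21 − 17 = 4.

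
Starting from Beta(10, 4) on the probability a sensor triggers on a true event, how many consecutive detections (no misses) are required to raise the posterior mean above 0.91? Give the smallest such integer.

After k detections and 0 misses the posterior is Beta(10+k, 4), with mean (10+k)/(10+4+k).
Set (10+k)/(14+k) > 0.91 and solve: k > (0.91·14 − 10)/(1 − 0.91) = 30.444.
The smallest integer exceeding 30.444 is 31.

k = 31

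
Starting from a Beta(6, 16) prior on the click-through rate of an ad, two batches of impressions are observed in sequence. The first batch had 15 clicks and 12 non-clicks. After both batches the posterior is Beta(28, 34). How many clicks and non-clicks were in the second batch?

Sequential conjugate updates are equivalent to a single update on the pooled data, so total successes = posterior α − prior α and total failures = posterior β − prior β.
Total across both batches: 28−6=22 clicks, 34−16=18 non-clicks.
Subtract the first batch: 22−15=7 clicks and 18−12=6 non-clicks.

7 clicks and 6 non-clicks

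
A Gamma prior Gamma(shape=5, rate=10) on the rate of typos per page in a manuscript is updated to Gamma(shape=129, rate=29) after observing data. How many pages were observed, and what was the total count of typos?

n = 19 pages with total 124 typos

Gamma–Poisson conjugacy: posterior shape = α + Σxᵢ, posterior rate = β + n.
Matching: Σxᵢ = 129 − 5 = 124 and n = 29 − 10 = 19.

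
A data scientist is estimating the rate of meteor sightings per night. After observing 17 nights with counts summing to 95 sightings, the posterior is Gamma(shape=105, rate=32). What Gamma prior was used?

Gamma(shape=10, rate=15)

Gamma–Poisson conjugacy: posterior shape = α + Σxᵢ, posterior rate = β + n.
So α = 105 − 95 = 10 and β = 32 − 17 = 15.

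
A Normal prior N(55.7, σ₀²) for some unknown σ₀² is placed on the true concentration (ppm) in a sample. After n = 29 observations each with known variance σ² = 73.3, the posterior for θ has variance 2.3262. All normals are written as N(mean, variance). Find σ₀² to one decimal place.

σ₀² = 29.2

Posterior precision equals prior precision plus data precision: 1/σ_n² = 1/σ₀² + n/σ².
So 1/σ₀² = 1/2.3262 − 29/73.3 = 0.429886 − 0.395634 = 0.034252.
Hence σ₀² = 1/0.034252 ≈ 29.2.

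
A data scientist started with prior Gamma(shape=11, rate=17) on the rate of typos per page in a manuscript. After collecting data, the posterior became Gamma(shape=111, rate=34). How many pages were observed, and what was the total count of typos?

n = 17 pages with total 100 typos

Gamma–Poisson conjugacy: posterior shape = α + Σxᵢ, posterior rate = β + n.
Matching: Σxᵢ = 111 − 11 = 100 and n = 34 − 17 = 17.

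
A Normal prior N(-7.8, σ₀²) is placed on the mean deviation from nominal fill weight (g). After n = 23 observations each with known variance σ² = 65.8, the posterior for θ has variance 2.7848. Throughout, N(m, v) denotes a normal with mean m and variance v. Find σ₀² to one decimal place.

Posterior precision equals prior precision plus data precision: 1/σ_n² = 1/σ₀² + n/σ².
So 1/σ₀² = 1/2.7848 − 23/65.8 = 0.359092 − 0.349544 = 0.009548.
Hence σ₀² = 1/0.009548 ≈ 104.7.

σ₀² = 104.7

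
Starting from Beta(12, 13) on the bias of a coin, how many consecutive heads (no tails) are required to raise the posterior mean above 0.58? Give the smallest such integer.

k = 6

After k heads and 0 tails the posterior is Beta(12+k, 13), with mean (12+k)/(12+13+k).
Set (12+k)/(25+k) > 0.58 and solve: k > (0.58·25 − 12)/(1 − 0.58) = 5.952.
The smallest integer exceeding 5.952 is 6, and checking k=6: (18)/(31) = 0.5806 > 0.58.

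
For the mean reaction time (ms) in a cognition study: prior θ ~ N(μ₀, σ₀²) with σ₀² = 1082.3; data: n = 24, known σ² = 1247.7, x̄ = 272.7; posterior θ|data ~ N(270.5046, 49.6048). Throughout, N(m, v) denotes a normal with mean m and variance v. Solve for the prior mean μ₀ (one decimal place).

μ₀ = 224.8

With known observation variance, the Normal–Normal posterior has precision τ_n = τ₀ + n/σ² and mean μ_n = (τ₀μ₀ + (n/σ²)x̄)/τ_n.
Here τ₀ = 1/1082.3 = 0.000924 and τ_data = 24/1247.7 = 0.019235, so τ_n = 0.020159.
Rearranging for μ₀: μ₀ = (μ_n·τ_n − τ_data·x̄)/τ₀ = (270.5046·0.020159 − 0.019235·272.7) / 0.000924 = 0.207718/0.000924 ≈ 224.8.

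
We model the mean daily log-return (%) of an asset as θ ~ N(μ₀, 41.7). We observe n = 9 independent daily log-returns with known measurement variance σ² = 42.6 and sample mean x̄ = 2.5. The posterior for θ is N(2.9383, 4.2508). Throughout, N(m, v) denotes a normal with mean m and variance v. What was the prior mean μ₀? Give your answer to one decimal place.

With known observation variance, the Normal–Normal posterior has precision τ_n = τ₀ + n/σ² and mean μ_n = (τ₀μ₀ + (n/σ²)x̄)/τ_n.
Here τ₀ = 1/41.7 = 0.023981 and τ_data = 9/42.6 = 0.211268, so τ_n = 0.235249.
Rearranging for μ₀: μ₀ = (μ_n·τ_n − τ_data·x̄)/τ₀ = (2.9383·0.235249 − 0.211268·2.5) / 0.023981 = 0.163062/0.023981 ≈ 6.8.

μ₀ = 6.8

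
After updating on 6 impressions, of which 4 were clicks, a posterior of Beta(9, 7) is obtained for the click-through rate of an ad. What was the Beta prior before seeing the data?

Beta(5, 5)

A Beta(a, b) prior with s successes and f failures in binomial data gives a Beta(a+s, b+f) posterior.
Subtract the data counts: 9−4=5, 7−2=5.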